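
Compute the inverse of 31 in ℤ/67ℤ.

gcd(67, 31) = 1  (67 = 2·31 + 5, 31 = 6·5 + 1, 5 = 5·1).
Back-substituting, 31·(13) + 67·(-6) = 1.
So 31·13 ≡ 1 (mod 67), and 13 mod 67 = 13.

13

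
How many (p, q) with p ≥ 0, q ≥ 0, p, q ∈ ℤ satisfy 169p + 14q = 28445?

gcd(169, 14) = 1  (169 = 12·14 + 1, 14 = 14·1).
Back-substituting, 169·(1) + 14·(-12) = 1.
Scale by 28445: one solution is (28445, -341340). Reduce p mod 14: (11, 1899).
General: p = 11 + 14t, q = 1899 - 169t.
p ≥ 0 ⇒ t ≥ 0; q ≥ 0 ⇒ t ≤ 11. So t ∈ [0, 11]: 12 solutions.

12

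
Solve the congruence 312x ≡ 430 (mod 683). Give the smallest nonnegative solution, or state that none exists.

680

gcd(683, 312) = 1.
1 divides 430, so solutions exist.
By Bézout, 312×(81) + 683×(-37) = 1.
So 312×(81) ≡ 1 (mod 683); multiply by 430: x ≡ 34830 (mod 683).
Smallest nonnegative: x = 34830 mod 683 = 680.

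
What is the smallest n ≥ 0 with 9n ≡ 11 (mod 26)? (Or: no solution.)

7

gcd(26, 9) = 1  (26 = 2×9 + 8, 9 = 1×8 + 1, 8 = 8×1).
1 divides 11, so solutions exist.
Back-substituting, 9×(3) + 26×(-1) = 1.
So 9×(3) ≡ 1 (mod 26); multiply by 11: n ≡ 33 (mod 26).
Smallest nonnegative: n = 33 mod 26 = 7.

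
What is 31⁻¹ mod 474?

367

gcd(474, 31) = 1  (474 = 15×31 + 9, 31 = 3×9 + 4, 9 = 2×4 + 1, 4 = 4×1).
Back-substituting, 31×(-107) + 474×(7) = 1.
So 31×-107 ≡ 1 (mod 474), and -107 mod 474 = 367.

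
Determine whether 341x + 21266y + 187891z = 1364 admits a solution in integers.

yes

gcd(21266, 341) = 31.
gcd(31, 187891) = 31.
31 divides 1364, so integer solutions exist.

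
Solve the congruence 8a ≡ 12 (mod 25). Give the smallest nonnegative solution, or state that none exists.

gcd(25, 8):
  25 = 3×8 + 1
  8 = 8×1
so gcd(25, 8) = 1.
1 divides 12, so solutions exist.
Back-substitute for Bézout coefficients:
  1 = 25 - 3×8
  ... = 8×(-3) + 25×(1)
So 8×(-3) ≡ 1 (mod 25); multiply by 12: a ≡ -36 (mod 25).
Smallest nonnegative: a = -36 mod 25 = 14.

14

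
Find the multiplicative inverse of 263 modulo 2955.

1382

gcd(2955, 263):
  2955 = 11×263 + 62
  263 = 4×62 + 15
  62 = 4×15 + 2
  15 = 7×2 + 1
  2 = 2×1
so gcd(2955, 263) = 1.
Back-substitute for Bézout coefficients:
  1 = 15 - 7×2
  ... = 263×(1382) + 2955×(-123)
So 263×1382 ≡ 1 (mod 2955), and 1382 mod 2955 = 1382.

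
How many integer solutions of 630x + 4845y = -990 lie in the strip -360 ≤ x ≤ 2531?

9

gcd(4845, 630) = 15.
By Bézout, 630*(100) + 4845*(-13) = 15.
Particular solution: (183, -24).
General solution: x = 183 + 323t, y = -24 - 42t for integer t.
-360 ≤ 183 + 323t ≤ 2531 gives t ∈ [-1, 7], which is 9 values.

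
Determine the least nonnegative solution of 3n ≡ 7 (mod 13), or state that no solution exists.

11

gcd(13, 3) = 1  (13 = 4*3 + 1, 3 = 3*1).
1 divides 7, so solutions exist.
Back-substituting, 3*(-4) + 13*(1) = 1.
So 3*(-4) ≡ 1 (mod 13); multiply by 7: n ≡ -28 (mod 13).
Smallest nonnegative: n = -28 mod 13 = 11.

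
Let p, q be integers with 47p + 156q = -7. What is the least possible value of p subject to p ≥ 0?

gcd(156, 47) = 1.
1 divides -7, so solutions exist.
By Bézout, 47·(-73) + 156·(22) = 1.
Scale by -7/1 = -7: (p₀, q₀) = (511, -154).
General solution: p = 511 + 156t, q = -154 - 47t for integer t.
p ≥ 0: smallest is 511 mod 156 = 43 (at t = -3), with q = -13.

43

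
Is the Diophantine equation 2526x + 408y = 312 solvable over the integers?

yes

gcd(2526, 408) = 6.
6 divides 312, so integer solutions exist.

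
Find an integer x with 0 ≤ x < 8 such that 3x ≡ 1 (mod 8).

gcd(8, 3) = 1.
By Bézout, 3×(3) + 8×(-1) = 1.
So 3×3 ≡ 1 (mod 8), and 3 mod 8 = 3.

3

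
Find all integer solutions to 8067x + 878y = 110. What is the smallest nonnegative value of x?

586

gcd(8067, 878):
  8067 = 9·878 + 165
  878 = 5·165 + 53
  165 = 3·53 + 6
  53 = 8·6 + 5
  6 = 1·5 + 1
  5 = 5·1
so gcd(8067, 878) = 1.
1 divides 110, so solutions exist.
Back-substitute for Bézout coefficients:
  1 = 6 - 1·5
  ... = 8067·(149) + 878·(-1369)
Scale by 110/1 = 110: (x₀, y₀) = (16390, -150590).
General solution: x = 16390 + 878t, y = -150590 - 8067t for integer t.
x ≥ 0: smallest is 16390 mod 878 = 586 (at t = -18), with y = -5384.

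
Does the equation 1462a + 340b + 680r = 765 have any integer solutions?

gcd(1462, 340) = 34  (1462 = 4×340 + 102, 340 = 3×102 + 34, 102 = 3×34).
gcd(34, 680) = 34.
34 does not divide 765 (remainder 17), so no integer solutions.

no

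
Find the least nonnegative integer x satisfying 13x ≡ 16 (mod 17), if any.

13

gcd(17, 13) = 1  (17 = 1·13 + 4, 13 = 3·4 + 1, 4 = 4·1).
1 divides 16, so solutions exist.
Back-substituting, 13·(4) + 17·(-3) = 1.
So 13·(4) ≡ 1 (mod 17); multiply by 16: x ≡ 64 (mod 17).
Smallest nonnegative: x = 64 mod 17 = 13.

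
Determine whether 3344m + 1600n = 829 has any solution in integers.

gcd(3344, 1600) = 16  (3344 = 2*1600 + 144, 1600 = 11*144 + 16, 144 = 9*16).
16 does not divide 829 (remainder 13), so no integer solutions.

no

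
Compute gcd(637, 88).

1

gcd(637, 88):
  637 = 7*88 + 21
  88 = 4*21 + 4
  21 = 5*4 + 1
  4 = 4*1
so gcd(637, 88) = 1.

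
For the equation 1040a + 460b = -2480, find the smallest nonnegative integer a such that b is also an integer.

gcd(1040, 460) = 20.
20 divides -2480, so solutions exist.
By Bézout, 1040·(4) + 460·(-9) = 20.
Scale by -2480/20 = -124: (a₀, b₀) = (-496, 1116).
General solution: a = -496 + 23t, b = 1116 - 52t for integer t.
a ≥ 0: smallest is -496 mod 23 = 10 (at t = 22), with b = -28.

10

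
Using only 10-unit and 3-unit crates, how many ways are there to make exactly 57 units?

2

Need nonnegative integers with 10j + 3k = 57.
gcd(10, 3) = 1, and 10·(1) + 3·(-3) = 1.
So (j₀, k₀) = (57, -171); general j = 57 + 3t, k = -171 - 10t.
j ≥ 0 ⇒ t ≥ -19; k ≥ 0 ⇒ t ≤ -18. That's 2 values of t.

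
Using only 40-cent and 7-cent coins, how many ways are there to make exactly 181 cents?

Need nonnegative integers with 40j + 7k = 181.
gcd(40, 7) = 1, and 40·(3) + 7·(-17) = 1.
So (j₀, k₀) = (543, -3077); general j = 543 + 7t, k = -3077 - 40t.
j ≥ 0 ⇒ t ≥ -77; k ≥ 0 ⇒ t ≤ -77. That's 1 value of t.

1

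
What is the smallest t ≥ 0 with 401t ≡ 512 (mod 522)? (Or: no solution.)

gcd(522, 401) = 1  (522 = 1·401 + 121, 401 = 3·121 + 38, 121 = 3·38 + 7, 38 = 5·7 + 3, 7 = 2·3 + 1, 3 = 3·1).
1 divides 512, so solutions exist.
Back-substituting, 401·(-151) + 522·(116) = 1.
So 401·(-151) ≡ 1 (mod 522); multiply by 512: t ≡ -77312 (mod 522).
Smallest nonnegative: t = -77312 mod 522 = 466.

466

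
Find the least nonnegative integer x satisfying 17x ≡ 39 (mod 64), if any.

55

gcd(64, 17) = 1.
1 divides 39, so solutions exist.
By Bézout, 17·(-15) + 64·(4) = 1.
So 17·(-15) ≡ 1 (mod 64); multiply by 39: x ≡ -585 (mod 64).
Smallest nonnegative: x = -585 mod 64 = 55.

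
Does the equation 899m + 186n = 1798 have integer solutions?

gcd(899, 186) = 31.
31 divides 1798, so integer solutions exist.

yes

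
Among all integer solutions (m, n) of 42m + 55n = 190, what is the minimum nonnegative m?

gcd(55, 42) = 1  (55 = 1·42 + 13, 42 = 3·13 + 3, 13 = 4·3 + 1, 3 = 3·1).
1 divides 190, so solutions exist.
Back-substituting, 42·(-17) + 55·(13) = 1.
Scale by 190/1 = 190: (m₀, n₀) = (-3230, 2470).
General solution: m = -3230 + 55t, n = 2470 - 42t for integer t.
m ≥ 0: smallest is -3230 mod 55 = 15 (at t = 59), with n = -8.

15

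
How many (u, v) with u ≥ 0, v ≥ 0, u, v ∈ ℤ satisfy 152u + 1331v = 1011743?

5

gcd(1331, 152) = 1.
By Bézout, 152×(324) + 1331×(-37) = 1.
One solution: (728, 677).
General: u = 728 + 1331t, v = 677 - 152t.
u ≥ 0 ⇒ t ≥ 0; v ≥ 0 ⇒ t ≤ 4. So t ∈ [0, 4]: 5 solutions.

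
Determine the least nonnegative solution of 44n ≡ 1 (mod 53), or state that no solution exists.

47

gcd(53, 44):
  53 = 1·44 + 9
  44 = 4·9 + 8
  9 = 1·8 + 1
  8 = 8·1
so gcd(53, 44) = 1.
1 divides 1, so solutions exist.
Back-substitute for Bézout coefficients:
  1 = 9 - 1·8
  ... = 44·(-6) + 53·(5)
So 44·(-6) ≡ 1 (mod 53); multiply by 1: n ≡ -6 (mod 53).
Smallest nonnegative: n = -6 mod 53 = 47.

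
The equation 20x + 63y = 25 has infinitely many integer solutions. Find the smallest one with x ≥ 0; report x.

17

gcd(63, 20):
  63 = 3×20 + 3
  20 = 6×3 + 2
  3 = 1×2 + 1
  2 = 2×1
so gcd(63, 20) = 1.
1 divides 25, so solutions exist.
Back-substitute for Bézout coefficients:
  1 = 3 - 1×2
  ... = 20×(-22) + 63×(7)
Scale by 25/1 = 25: (x₀, y₀) = (-550, 175).
General solution: x = -550 + 63t, y = 175 - 20t for integer t.
x ≥ 0: smallest is -550 mod 63 = 17 (at t = 9), with y = -5.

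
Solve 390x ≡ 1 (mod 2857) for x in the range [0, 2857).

gcd(2857, 390) = 1.
By Bézout, 390*(-315) + 2857*(43) = 1.
So 390*-315 ≡ 1 (mod 2857), and -315 mod 2857 = 2542.

2542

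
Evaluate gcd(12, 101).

1

gcd(101, 12):
  101 = 8×12 + 5
  12 = 2×5 + 2
  5 = 2×2 + 1
  2 = 2×1
so gcd(101, 12) = 1.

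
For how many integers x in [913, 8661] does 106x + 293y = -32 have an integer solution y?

26

gcd(293, 106) = 1  (293 = 2·106 + 81, 106 = 1·81 + 25, 81 = 3·25 + 6, 25 = 4·6 + 1, 6 = 6·1).
Back-substituting, 106·(47) + 293·(-17) = 1.
Scale by -32: particular solution (-1504, 544); reduce x mod 293: (254, -92).
General solution: x = 254 + 293t, y = -92 - 106t for integer t.
913 ≤ 254 + 293t ≤ 8661 gives t ∈ [3, 28], which is 26 values.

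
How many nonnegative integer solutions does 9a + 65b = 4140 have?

gcd(65, 9) = 1.
By Bézout, 9·(29) + 65·(-4) = 1.
One solution: (5, 63).
General: a = 5 + 65t, b = 63 - 9t.
a ≥ 0 ⇒ t ≥ 0; b ≥ 0 ⇒ t ≤ 7. So t ∈ [0, 7]: 8 solutions.

8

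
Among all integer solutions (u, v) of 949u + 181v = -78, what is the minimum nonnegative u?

171

gcd(949, 181) = 1.
1 divides -78, so solutions exist.
By Bézout, 949·(-37) + 181·(194) = 1.
Scale by -78/1 = -78: (u₀, v₀) = (2886, -15132).
General solution: u = 2886 + 181t, v = -15132 - 949t for integer t.
u ≥ 0: smallest is 2886 mod 181 = 171 (at t = -15), with v = -897.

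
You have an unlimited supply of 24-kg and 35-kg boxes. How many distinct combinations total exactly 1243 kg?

1

Need nonnegative integers with 24j + 35k = 1243.
gcd(24, 35) = 1, and 24·(-16) + 35·(11) = 1.
So (j₀, k₀) = (-19888, 13673); general j = -19888 + 35t, k = 13673 - 24t.
j ≥ 0 ⇒ t ≥ 569; k ≥ 0 ⇒ t ≤ 569. That's 1 value of t.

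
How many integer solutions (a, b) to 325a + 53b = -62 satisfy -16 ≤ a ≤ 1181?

gcd(325, 53) = 1  (325 = 6×53 + 7, 53 = 7×7 + 4, 7 = 1×4 + 3, 4 = 1×3 + 1, 3 = 3×1).
Back-substituting, 325×(-15) + 53×(92) = 1.
Scale by -62: particular solution (930, -5704); reduce a mod 53: (29, -179).
General solution: a = 29 + 53t, b = -179 - 325t for integer t.
-16 ≤ 29 + 53t ≤ 1181 gives t ∈ [0, 21], which is 22 values.

22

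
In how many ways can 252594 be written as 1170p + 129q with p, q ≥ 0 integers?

5

gcd(1170, 129) = 3  (1170 = 9×129 + 9, 129 = 14×9 + 3, 9 = 3×3).
Back-substituting, 1170×(-14) + 129×(127) = 3.
Scale by 84198: one solution is (-1178772, 10693146). Reduce p mod 43: (30, 1686).
General: p = 30 + 43t, q = 1686 - 390t.
p ≥ 0 ⇒ t ≥ 0; q ≥ 0 ⇒ t ≤ 4. So t ∈ [0, 4]: 5 solutions.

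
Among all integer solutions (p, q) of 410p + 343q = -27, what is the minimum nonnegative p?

gcd(410, 343):
  410 = 1*343 + 67
  343 = 5*67 + 8
  67 = 8*8 + 3
  8 = 2*3 + 2
  3 = 1*2 + 1
  2 = 2*1
so gcd(410, 343) = 1.
1 divides -27, so solutions exist.
Back-substitute for Bézout coefficients:
  1 = 3 - 1*2
  ... = 410*(128) + 343*(-153)
Scale by -27/1 = -27: (p₀, q₀) = (-3456, 4131).
General solution: p = -3456 + 343t, q = 4131 - 410t for integer t.
p ≥ 0: smallest is -3456 mod 343 = 317 (at t = 11), with q = -379.

317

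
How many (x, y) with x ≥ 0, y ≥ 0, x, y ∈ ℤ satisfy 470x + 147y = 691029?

10

gcd(470, 147) = 1  (470 = 3·147 + 29, 147 = 5·29 + 2, 29 = 14·2 + 1, 2 = 2·1).
Back-substituting, 470·(71) + 147·(-227) = 1.
Scale by 691029: one solution is (49063059, -156863583). Reduce x mod 147: (45, 4557).
General: x = 45 + 147t, y = 4557 - 470t.
x ≥ 0 ⇒ t ≥ 0; y ≥ 0 ⇒ t ≤ 9. So t ∈ [0, 9]: 10 solutions.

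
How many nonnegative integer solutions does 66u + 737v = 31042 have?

gcd(737, 66):
  737 = 11*66 + 11
  66 = 6*11
so gcd(737, 66) = 11.
Back-substitute for Bézout coefficients:
  11 = 737 - 11*66
  ... = 66*(-11) + 737*(1)
Scale by 2822: one solution is (-31042, 2822). Reduce u mod 67: (46, 38).
General: u = 46 + 67t, v = 38 - 6t.
u ≥ 0 ⇒ t ≥ 0; v ≥ 0 ⇒ t ≤ 6. So t ∈ [0, 6]: 7 solutions.

7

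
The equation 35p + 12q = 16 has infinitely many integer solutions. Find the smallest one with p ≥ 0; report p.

gcd(35, 12) = 1.
1 divides 16, so solutions exist.
By Bézout, 35*(-1) + 12*(3) = 1.
Scale by 16/1 = 16: (p₀, q₀) = (-16, 48).
General solution: p = -16 + 12t, q = 48 - 35t for integer t.
p ≥ 0: smallest is -16 mod 12 = 8 (at t = 2), with q = -22.

8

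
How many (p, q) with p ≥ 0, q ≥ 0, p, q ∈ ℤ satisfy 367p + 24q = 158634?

18

gcd(367, 24) = 1.
By Bézout, 367*(7) + 24*(-107) = 1.
One solution: (6, 6518).
General: p = 6 + 24t, q = 6518 - 367t.
p ≥ 0 ⇒ t ≥ 0; q ≥ 0 ⇒ t ≤ 17. So t ∈ [0, 17]: 18 solutions.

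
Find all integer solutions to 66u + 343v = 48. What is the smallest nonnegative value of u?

219

gcd(343, 66):
  343 = 5*66 + 13
  66 = 5*13 + 1
  13 = 13*1
so gcd(343, 66) = 1.
1 divides 48, so solutions exist.
Back-substitute for Bézout coefficients:
  1 = 66 - 5*13
  ... = 66*(26) + 343*(-5)
Scale by 48/1 = 48: (u₀, v₀) = (1248, -240).
General solution: u = 1248 + 343t, v = -240 - 66t for integer t.
u ≥ 0: smallest is 1248 mod 343 = 219 (at t = -3), with v = -42.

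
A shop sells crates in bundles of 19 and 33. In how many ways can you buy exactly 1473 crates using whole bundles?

2

Need nonnegative integers with 19j + 33k = 1473.
gcd(19, 33) = 1, and 19·(7) + 33·(-4) = 1.
So (j₀, k₀) = (10311, -5892); general j = 10311 + 33t, k = -5892 - 19t.
j ≥ 0 ⇒ t ≥ -312; k ≥ 0 ⇒ t ≤ -311. That's 2 values of t.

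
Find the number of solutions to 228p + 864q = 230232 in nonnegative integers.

14

gcd(864, 228) = 12  (864 = 3·228 + 180, 228 = 1·180 + 48, 180 = 3·48 + 36, 48 = 1·36 + 12, 36 = 3·12).
Back-substituting, 228·(19) + 864·(-5) = 12.
Scale by 19186: one solution is (364534, -95930). Reduce p mod 72: (70, 248).
General: p = 70 + 72t, q = 248 - 19t.
p ≥ 0 ⇒ t ≥ 0; q ≥ 0 ⇒ t ≤ 13. So t ∈ [0, 13]: 14 solutions.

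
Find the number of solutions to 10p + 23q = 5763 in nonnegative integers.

gcd(23, 10) = 1  (23 = 2*10 + 3, 10 = 3*3 + 1, 3 = 3*1).
Back-substituting, 10*(7) + 23*(-3) = 1.
Scale by 5763: one solution is (40341, -17289). Reduce p mod 23: (22, 241).
General: p = 22 + 23t, q = 241 - 10t.
p ≥ 0 ⇒ t ≥ 0; q ≥ 0 ⇒ t ≤ 24. So t ∈ [0, 24]: 25 solutions.

25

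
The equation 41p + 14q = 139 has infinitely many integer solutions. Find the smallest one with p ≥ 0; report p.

gcd(41, 14):
  41 = 2·14 + 13
  14 = 1·13 + 1
  13 = 13·1
so gcd(41, 14) = 1.
1 divides 139, so solutions exist.
Back-substitute for Bézout coefficients:
  1 = 14 - 1·13
  ... = 41·(-1) + 14·(3)
Scale by 139/1 = 139: (p₀, q₀) = (-139, 417).
General solution: p = -139 + 14t, q = 417 - 41t for integer t.
p ≥ 0: smallest is -139 mod 14 = 1 (at t = 10), with q = 7.

1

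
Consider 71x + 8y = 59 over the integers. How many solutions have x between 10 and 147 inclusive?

gcd(71, 8):
  71 = 8×8 + 7
  8 = 1×7 + 1
  7 = 7×1
so gcd(71, 8) = 1.
Back-substitute for Bézout coefficients:
  1 = 8 - 1×7
  ... = 71×(-1) + 8×(9)
Scale by 59: particular solution (-59, 531); reduce x mod 8: (5, -37).
General solution: x = 5 + 8t, y = -37 - 71t for integer t.
10 ≤ 5 + 8t ≤ 147 gives t ∈ [1, 17], which is 17 values.

17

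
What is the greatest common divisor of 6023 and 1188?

gcd(6023, 1188) = 1  (6023 = 5*1188 + 83, 1188 = 14*83 + 26, 83 = 3*26 + 5, 26 = 5*5 + 1, 5 = 5*1).

1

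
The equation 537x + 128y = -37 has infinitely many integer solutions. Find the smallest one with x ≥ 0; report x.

19

gcd(537, 128):
  537 = 4*128 + 25
  128 = 5*25 + 3
  25 = 8*3 + 1
  3 = 3*1
so gcd(537, 128) = 1.
1 divides -37, so solutions exist.
Back-substitute for Bézout coefficients:
  1 = 25 - 8*3
  ... = 537*(41) + 128*(-172)
Scale by -37/1 = -37: (x₀, y₀) = (-1517, 6364).
General solution: x = -1517 + 128t, y = 6364 - 537t for integer t.
x ≥ 0: smallest is -1517 mod 128 = 19 (at t = 12), with y = -80.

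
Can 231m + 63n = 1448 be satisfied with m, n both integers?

gcd(231, 63):
  231 = 3*63 + 42
  63 = 1*42 + 21
  42 = 2*21
so gcd(231, 63) = 21.
21 does not divide 1448 (remainder 20), so no integer solutions.

no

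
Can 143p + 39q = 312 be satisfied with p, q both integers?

yes

gcd(143, 39) = 13  (143 = 3·39 + 26, 39 = 1·26 + 13, 26 = 2·13).
13 divides 312, so integer solutions exist.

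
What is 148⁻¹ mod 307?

251

gcd(307, 148) = 1.
By Bézout, 148*(-56) + 307*(27) = 1.
So 148*-56 ≡ 1 (mod 307), and -56 mod 307 = 251.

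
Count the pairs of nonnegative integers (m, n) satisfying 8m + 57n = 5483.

12

gcd(57, 8):
  57 = 7×8 + 1
  8 = 8×1
so gcd(57, 8) = 1.
Back-substitute for Bézout coefficients:
  1 = 57 - 7×8
  ... = 8×(-7) + 57×(1)
Scale by 5483: one solution is (-38381, 5483). Reduce m mod 57: (37, 91).
General: m = 37 + 57t, n = 91 - 8t.
m ≥ 0 ⇒ t ≥ 0; n ≥ 0 ⇒ t ≤ 11. So t ∈ [0, 11]: 12 solutions.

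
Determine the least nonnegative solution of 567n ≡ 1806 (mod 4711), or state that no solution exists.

gcd(4711, 567):
  4711 = 8*567 + 175
  567 = 3*175 + 42
  175 = 4*42 + 7
  42 = 6*7
so gcd(4711, 567) = 7.
7 divides 1806, so solutions exist.
Back-substitute for Bézout coefficients:
  7 = 175 - 4*42
  ... = 567*(-108) + 4711*(13)
So 567*(-108) ≡ 7 (mod 4711); multiply by 258: n ≡ -27864 (mod 673).
Smallest nonnegative: n = -27864 mod 673 = 402.

402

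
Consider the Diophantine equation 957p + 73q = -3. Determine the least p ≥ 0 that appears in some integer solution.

gcd(957, 73):
  957 = 13×73 + 8
  73 = 9×8 + 1
  8 = 8×1
so gcd(957, 73) = 1.
1 divides -3, so solutions exist.
Back-substitute for Bézout coefficients:
  1 = 73 - 9×8
  ... = 957×(-9) + 73×(118)
Scale by -3/1 = -3: (p₀, q₀) = (27, -354).
General solution: p = 27 + 73t, q = -354 - 957t for integer t.
p ≥ 0: smallest is 27 mod 73 = 27 (at t = 0), with q = -354.

27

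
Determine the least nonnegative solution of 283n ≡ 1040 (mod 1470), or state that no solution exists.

440

gcd(1470, 283):
  1470 = 5*283 + 55
  283 = 5*55 + 8
  55 = 6*8 + 7
  8 = 1*7 + 1
  7 = 7*1
so gcd(1470, 283) = 1.
1 divides 1040, so solutions exist.
Back-substitute for Bézout coefficients:
  1 = 8 - 1*7
  ... = 283*(187) + 1470*(-36)
So 283*(187) ≡ 1 (mod 1470); multiply by 1040: n ≡ 194480 (mod 1470).
Smallest nonnegative: n = 194480 mod 1470 = 440.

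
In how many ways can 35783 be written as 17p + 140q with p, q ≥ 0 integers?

15

gcd(140, 17):
  140 = 8·17 + 4
  17 = 4·4 + 1
  4 = 4·1
so gcd(140, 17) = 1.
Back-substitute for Bézout coefficients:
  1 = 17 - 4·4
  ... = 17·(33) + 140·(-4)
Scale by 35783: one solution is (1180839, -143132). Reduce p mod 140: (79, 246).
General: p = 79 + 140t, q = 246 - 17t.
p ≥ 0 ⇒ t ≥ 0; q ≥ 0 ⇒ t ≤ 14. So t ∈ [0, 14]: 15 solutions.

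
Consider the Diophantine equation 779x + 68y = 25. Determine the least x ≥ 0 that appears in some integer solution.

3

gcd(779, 68):
  779 = 11*68 + 31
  68 = 2*31 + 6
  31 = 5*6 + 1
  6 = 6*1
so gcd(779, 68) = 1.
1 divides 25, so solutions exist.
Back-substitute for Bézout coefficients:
  1 = 31 - 5*6
  ... = 779*(11) + 68*(-126)
Scale by 25/1 = 25: (x₀, y₀) = (275, -3150).
General solution: x = 275 + 68t, y = -3150 - 779t for integer t.
x ≥ 0: smallest is 275 mod 68 = 3 (at t = -4), with y = -34.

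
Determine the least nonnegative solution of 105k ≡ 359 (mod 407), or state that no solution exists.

267

gcd(407, 105):
  407 = 3×105 + 92
  105 = 1×92 + 13
  92 = 7×13 + 1
  13 = 13×1
so gcd(407, 105) = 1.
1 divides 359, so solutions exist.
Back-substitute for Bézout coefficients:
  1 = 92 - 7×13
  ... = 105×(-31) + 407×(8)
So 105×(-31) ≡ 1 (mod 407); multiply by 359: k ≡ -11129 (mod 407).
Smallest nonnegative: k = -11129 mod 407 = 267.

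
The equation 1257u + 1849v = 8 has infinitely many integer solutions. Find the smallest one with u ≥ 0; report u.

gcd(1849, 1257):
  1849 = 1·1257 + 592
  1257 = 2·592 + 73
  592 = 8·73 + 8
  73 = 9·8 + 1
  8 = 8·1
so gcd(1849, 1257) = 1.
1 divides 8, so solutions exist.
Back-substitute for Bézout coefficients:
  1 = 73 - 9·8
  ... = 1257·(228) + 1849·(-155)
Scale by 8/1 = 8: (u₀, v₀) = (1824, -1240).
General solution: u = 1824 + 1849t, v = -1240 - 1257t for integer t.
u ≥ 0: smallest is 1824 mod 1849 = 1824 (at t = 0), with v = -1240.

1824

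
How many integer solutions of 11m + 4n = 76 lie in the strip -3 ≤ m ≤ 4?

gcd(11, 4):
  11 = 2×4 + 3
  4 = 1×3 + 1
  3 = 3×1
so gcd(11, 4) = 1.
Back-substitute for Bézout coefficients:
  1 = 4 - 1×3
  ... = 11×(-1) + 4×(3)
Scale by 76: particular solution (-76, 228); reduce m mod 4: (0, 19).
General solution: m = 0 + 4t, n = 19 - 11t for integer t.
-3 ≤ 0 + 4t ≤ 4 gives t ∈ [0, 1], which is 2 values.

2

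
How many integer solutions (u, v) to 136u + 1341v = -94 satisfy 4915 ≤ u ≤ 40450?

26

gcd(1341, 136):
  1341 = 9·136 + 117
  136 = 1·117 + 19
  117 = 6·19 + 3
  19 = 6·3 + 1
  3 = 3·1
so gcd(1341, 136) = 1.
Back-substitute for Bézout coefficients:
  1 = 19 - 6·3
  ... = 136·(424) + 1341·(-43)
Scale by -94: particular solution (-39856, 4042); reduce u mod 1341: (374, -38).
General solution: u = 374 + 1341t, v = -38 - 136t for integer t.
4915 ≤ 374 + 1341t ≤ 40450 gives t ∈ [4, 29], which is 26 values.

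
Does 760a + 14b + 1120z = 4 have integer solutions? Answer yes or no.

gcd(760, 14) = 2  (760 = 54×14 + 4, 14 = 3×4 + 2, 4 = 2×2).
gcd(2, 1120) = 2.
2 divides 4, so integer solutions exist.

yes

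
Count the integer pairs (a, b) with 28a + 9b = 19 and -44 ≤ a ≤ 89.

gcd(28, 9):
  28 = 3·9 + 1
  9 = 9·1
so gcd(28, 9) = 1.
Back-substitute for Bézout coefficients:
  1 = 28 - 3·9
  ... = 28·(1) + 9·(-3)
Scale by 19: particular solution (19, -57); reduce a mod 9: (1, -1).
General solution: a = 1 + 9t, b = -1 - 28t for integer t.
-44 ≤ 1 + 9t ≤ 89 gives t ∈ [-5, 9], which is 15 values.

15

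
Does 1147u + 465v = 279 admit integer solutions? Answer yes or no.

gcd(1147, 465):
  1147 = 2*465 + 217
  465 = 2*217 + 31
  217 = 7*31
so gcd(1147, 465) = 31.
31 divides 279, so integer solutions exist.

yes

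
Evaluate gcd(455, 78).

gcd(455, 78) = 13  (455 = 5*78 + 65, 78 = 1*65 + 13, 65 = 5*13).

13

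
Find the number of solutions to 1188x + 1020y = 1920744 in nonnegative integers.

gcd(1188, 1020) = 12  (1188 = 1·1020 + 168, 1020 = 6·168 + 12, 168 = 14·12).
Back-substituting, 1188·(-6) + 1020·(7) = 12.
Scale by 160062: one solution is (-960372, 1120434). Reduce x mod 85: (43, 1833).
General: x = 43 + 85t, y = 1833 - 99t.
x ≥ 0 ⇒ t ≥ 0; y ≥ 0 ⇒ t ≤ 18. So t ∈ [0, 18]: 19 solutions.

19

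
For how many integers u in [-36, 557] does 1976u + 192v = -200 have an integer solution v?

25

gcd(1976, 192):
  1976 = 10*192 + 56
  192 = 3*56 + 24
  56 = 2*24 + 8
  24 = 3*8
so gcd(1976, 192) = 8.
Back-substitute for Bézout coefficients:
  8 = 56 - 2*24
  ... = 1976*(7) + 192*(-72)
Scale by -25: particular solution (-175, 1800); reduce u mod 24: (17, -176).
General solution: u = 17 + 24t, v = -176 - 247t for integer t.
-36 ≤ 17 + 24t ≤ 557 gives t ∈ [-2, 22], which is 25 values.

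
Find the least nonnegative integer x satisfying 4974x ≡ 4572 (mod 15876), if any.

gcd(15876, 4974) = 6.
6 divides 4572, so solutions exist.
By Bézout, 4974·(-233) + 15876·(73) = 6.
So 4974·(-233) ≡ 6 (mod 15876); multiply by 762: x ≡ -177546 (mod 2646).
Smallest nonnegative: x = -177546 mod 2646 = 2382.

2382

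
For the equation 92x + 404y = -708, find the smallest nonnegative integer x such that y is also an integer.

gcd(404, 92):
  404 = 4*92 + 36
  92 = 2*36 + 20
  36 = 1*20 + 16
  20 = 1*16 + 4
  16 = 4*4
so gcd(404, 92) = 4.
4 divides -708, so solutions exist.
Back-substitute for Bézout coefficients:
  4 = 20 - 1*16
  ... = 92*(22) + 404*(-5)
Scale by -708/4 = -177: (x₀, y₀) = (-3894, 885).
General solution: x = -3894 + 101t, y = 885 - 23t for integer t.
x ≥ 0: smallest is -3894 mod 101 = 45 (at t = 39), with y = -12.

45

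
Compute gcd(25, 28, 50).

gcd(28, 25):
  28 = 1·25 + 3
  25 = 8·3 + 1
  3 = 3·1
so gcd(28, 25) = 1.
gcd(1, 50) = 1.

1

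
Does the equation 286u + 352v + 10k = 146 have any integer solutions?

yes

gcd(352, 286) = 22  (352 = 1·286 + 66, 286 = 4·66 + 22, 66 = 3·22).
gcd(22, 10) = 2.
2 divides 146, so integer solutions exist.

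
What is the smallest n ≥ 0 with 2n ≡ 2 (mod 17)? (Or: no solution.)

1

gcd(17, 2):
  17 = 8*2 + 1
  2 = 2*1
so gcd(17, 2) = 1.
1 divides 2, so solutions exist.
Back-substitute for Bézout coefficients:
  1 = 17 - 8*2
  ... = 2*(-8) + 17*(1)
So 2*(-8) ≡ 1 (mod 17); multiply by 2: n ≡ -16 (mod 17).
Smallest nonnegative: n = -16 mod 17 = 1.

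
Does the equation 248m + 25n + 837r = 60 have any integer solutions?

yes

gcd(248, 25) = 1.
gcd(1, 837) = 1.
1 divides 60, so integer solutions exist.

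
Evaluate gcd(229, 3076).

gcd(3076, 229):
  3076 = 13*229 + 99
  229 = 2*99 + 31
  99 = 3*31 + 6
  31 = 5*6 + 1
  6 = 6*1
so gcd(3076, 229) = 1.

1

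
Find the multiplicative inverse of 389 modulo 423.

311

gcd(423, 389) = 1.
By Bézout, 389·(-112) + 423·(103) = 1.
So 389·-112 ≡ 1 (mod 423), and -112 mod 423 = 311.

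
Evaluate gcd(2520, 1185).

15

gcd(2520, 1185):
  2520 = 2*1185 + 150
  1185 = 7*150 + 135
  150 = 1*135 + 15
  135 = 9*15
so gcd(2520, 1185) = 15.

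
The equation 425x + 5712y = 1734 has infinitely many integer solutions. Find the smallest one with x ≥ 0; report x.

gcd(5712, 425):
  5712 = 13·425 + 187
  425 = 2·187 + 51
  187 = 3·51 + 34
  51 = 1·34 + 17
  34 = 2·17
so gcd(5712, 425) = 17.
17 divides 1734, so solutions exist.
Back-substitute for Bézout coefficients:
  17 = 51 - 1·34
  ... = 425·(121) + 5712·(-9)
Scale by 1734/17 = 102: (x₀, y₀) = (12342, -918).
General solution: x = 12342 + 336t, y = -918 - 25t for integer t.
x ≥ 0: smallest is 12342 mod 336 = 246 (at t = -36), with y = -18.

246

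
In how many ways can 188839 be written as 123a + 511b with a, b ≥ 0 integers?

3

gcd(511, 123) = 1  (511 = 4×123 + 19, 123 = 6×19 + 9, 19 = 2×9 + 1, 9 = 9×1).
Back-substituting, 123×(-54) + 511×(13) = 1.
Scale by 188839: one solution is (-10197306, 2454907). Reduce a mod 511: (210, 319).
General: a = 210 + 511t, b = 319 - 123t.
a ≥ 0 ⇒ t ≥ 0; b ≥ 0 ⇒ t ≤ 2. So t ∈ [0, 2]: 3 solutions.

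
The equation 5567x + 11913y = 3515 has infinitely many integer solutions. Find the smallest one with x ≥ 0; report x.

358

gcd(11913, 5567):
  11913 = 2×5567 + 779
  5567 = 7×779 + 114
  779 = 6×114 + 95
  114 = 1×95 + 19
  95 = 5×19
so gcd(11913, 5567) = 19.
19 divides 3515, so solutions exist.
Back-substitute for Bézout coefficients:
  19 = 114 - 1×95
  ... = 5567×(107) + 11913×(-50)
Scale by 3515/19 = 185: (x₀, y₀) = (19795, -9250).
General solution: x = 19795 + 627t, y = -9250 - 293t for integer t.
x ≥ 0: smallest is 19795 mod 627 = 358 (at t = -31), with y = -167.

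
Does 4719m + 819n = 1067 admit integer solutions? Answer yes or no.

gcd(4719, 819):
  4719 = 5×819 + 624
  819 = 1×624 + 195
  624 = 3×195 + 39
  195 = 5×39
so gcd(4719, 819) = 39.
39 does not divide 1067 (remainder 14), so no integer solutions.

no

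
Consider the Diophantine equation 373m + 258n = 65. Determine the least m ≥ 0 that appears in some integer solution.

gcd(373, 258):
  373 = 1*258 + 115
  258 = 2*115 + 28
  115 = 4*28 + 3
  28 = 9*3 + 1
  3 = 3*1
so gcd(373, 258) = 1.
1 divides 65, so solutions exist.
Back-substitute for Bézout coefficients:
  1 = 28 - 9*3
  ... = 373*(-83) + 258*(120)
Scale by 65/1 = 65: (m₀, n₀) = (-5395, 7800).
General solution: m = -5395 + 258t, n = 7800 - 373t for integer t.
m ≥ 0: smallest is -5395 mod 258 = 23 (at t = 21), with n = -33.

23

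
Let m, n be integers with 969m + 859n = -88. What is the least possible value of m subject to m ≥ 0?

171

gcd(969, 859) = 1  (969 = 1*859 + 110, 859 = 7*110 + 89, 110 = 1*89 + 21, 89 = 4*21 + 5, 21 = 4*5 + 1, 5 = 5*1).
1 divides -88, so solutions exist.
Back-substituting, 969*(164) + 859*(-185) = 1.
Scale by -88/1 = -88: (m₀, n₀) = (-14432, 16280).
General solution: m = -14432 + 859t, n = 16280 - 969t for integer t.
m ≥ 0: smallest is -14432 mod 859 = 171 (at t = 17), with n = -193.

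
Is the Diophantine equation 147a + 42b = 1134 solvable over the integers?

gcd(147, 42) = 21.
21 divides 1134, so integer solutions exist.

yes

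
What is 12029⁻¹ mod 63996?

gcd(63996, 12029):
  63996 = 5×12029 + 3851
  12029 = 3×3851 + 476
  3851 = 8×476 + 43
  476 = 11×43 + 3
  43 = 14×3 + 1
  3 = 3×1
so gcd(63996, 12029) = 1.
Back-substitute for Bézout coefficients:
  1 = 43 - 14×3
  ... = 12029×(-20839) + 63996×(3917)
So 12029×-20839 ≡ 1 (mod 63996), and -20839 mod 63996 = 43157.

43157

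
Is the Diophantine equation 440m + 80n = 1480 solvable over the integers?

yes

gcd(440, 80) = 40  (440 = 5*80 + 40, 80 = 2*40).
40 divides 1480, so integer solutions exist.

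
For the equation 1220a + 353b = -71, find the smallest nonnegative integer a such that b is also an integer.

gcd(1220, 353) = 1.
1 divides -71, so solutions exist.
By Bézout, 1220×(-57) + 353×(197) = 1.
Scale by -71/1 = -71: (a₀, b₀) = (4047, -13987).
General solution: a = 4047 + 353t, b = -13987 - 1220t for integer t.
a ≥ 0: smallest is 4047 mod 353 = 164 (at t = -11), with b = -567.

164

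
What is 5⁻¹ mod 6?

gcd(6, 5) = 1.
By Bézout, 5*(-1) + 6*(1) = 1.
So 5*-1 ≡ 1 (mod 6), and -1 mod 6 = 5.

5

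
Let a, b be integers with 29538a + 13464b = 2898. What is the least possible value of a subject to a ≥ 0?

gcd(29538, 13464):
  29538 = 2·13464 + 2610
  13464 = 5·2610 + 414
  2610 = 6·414 + 126
  414 = 3·126 + 36
  126 = 3·36 + 18
  36 = 2·18
so gcd(29538, 13464) = 18.
18 divides 2898, so solutions exist.
Back-substitute for Bézout coefficients:
  18 = 126 - 3·36
  ... = 29538·(325) + 13464·(-713)
Scale by 2898/18 = 161: (a₀, b₀) = (52325, -114793).
General solution: a = 52325 + 748t, b = -114793 - 1641t for integer t.
a ≥ 0: smallest is 52325 mod 748 = 713 (at t = -69), with b = -1564.

713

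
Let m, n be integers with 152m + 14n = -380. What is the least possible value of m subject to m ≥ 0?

1

gcd(152, 14):
  152 = 10×14 + 12
  14 = 1×12 + 2
  12 = 6×2
so gcd(152, 14) = 2.
2 divides -380, so solutions exist.
Back-substitute for Bézout coefficients:
  2 = 14 - 1×12
  ... = 152×(-1) + 14×(11)
Scale by -380/2 = -190: (m₀, n₀) = (190, -2090).
General solution: m = 190 + 7t, n = -2090 - 76t for integer t.
m ≥ 0: smallest is 190 mod 7 = 1 (at t = -27), with n = -38.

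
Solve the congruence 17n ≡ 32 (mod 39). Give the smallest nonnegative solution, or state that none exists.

gcd(39, 17):
  39 = 2·17 + 5
  17 = 3·5 + 2
  5 = 2·2 + 1
  2 = 2·1
so gcd(39, 17) = 1.
1 divides 32, so solutions exist.
Back-substitute for Bézout coefficients:
  1 = 5 - 2·2
  ... = 17·(-16) + 39·(7)
So 17·(-16) ≡ 1 (mod 39); multiply by 32: n ≡ -512 (mod 39).
Smallest nonnegative: n = -512 mod 39 = 34.

34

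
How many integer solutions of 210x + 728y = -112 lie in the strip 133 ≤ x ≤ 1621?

gcd(728, 210) = 14.
By Bézout, 210·(7) + 728·(-2) = 14.
Particular solution: (48, -14).
General solution: x = 48 + 52t, y = -14 - 15t for integer t.
133 ≤ 48 + 52t ≤ 1621 gives t ∈ [2, 30], which is 29 values.

29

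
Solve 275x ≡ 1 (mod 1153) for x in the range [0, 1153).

gcd(1153, 275) = 1  (1153 = 4*275 + 53, 275 = 5*53 + 10, 53 = 5*10 + 3, 10 = 3*3 + 1, 3 = 3*1).
Back-substituting, 275*(348) + 1153*(-83) = 1.
So 275*348 ≡ 1 (mod 1153), and 348 mod 1153 = 348.

348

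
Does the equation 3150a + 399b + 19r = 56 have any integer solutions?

gcd(3150, 399) = 21.
gcd(21, 19) = 1.
1 divides 56, so integer solutions exist.

yes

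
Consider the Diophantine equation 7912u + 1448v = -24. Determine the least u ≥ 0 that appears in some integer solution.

84

gcd(7912, 1448):
  7912 = 5×1448 + 672
  1448 = 2×672 + 104
  672 = 6×104 + 48
  104 = 2×48 + 8
  48 = 6×8
so gcd(7912, 1448) = 8.
8 divides -24, so solutions exist.
Back-substitute for Bézout coefficients:
  8 = 104 - 2×48
  ... = 7912×(-28) + 1448×(153)
Scale by -24/8 = -3: (u₀, v₀) = (84, -459).
General solution: u = 84 + 181t, v = -459 - 989t for integer t.
u ≥ 0: smallest is 84 mod 181 = 84 (at t = 0), with v = -459.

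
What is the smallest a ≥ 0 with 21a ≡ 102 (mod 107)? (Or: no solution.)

66

gcd(107, 21) = 1  (107 = 5*21 + 2, 21 = 10*2 + 1, 2 = 2*1).
1 divides 102, so solutions exist.
Back-substituting, 21*(51) + 107*(-10) = 1.
So 21*(51) ≡ 1 (mod 107); multiply by 102: a ≡ 5202 (mod 107).
Smallest nonnegative: a = 5202 mod 107 = 66.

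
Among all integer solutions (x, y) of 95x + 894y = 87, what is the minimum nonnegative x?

255

gcd(894, 95) = 1  (894 = 9·95 + 39, 95 = 2·39 + 17, 39 = 2·17 + 5, 17 = 3·5 + 2, 5 = 2·2 + 1, 2 = 2·1).
1 divides 87, so solutions exist.
Back-substituting, 95·(-367) + 894·(39) = 1.
Scale by 87/1 = 87: (x₀, y₀) = (-31929, 3393).
General solution: x = -31929 + 894t, y = 3393 - 95t for integer t.
x ≥ 0: smallest is -31929 mod 894 = 255 (at t = 36), with y = -27.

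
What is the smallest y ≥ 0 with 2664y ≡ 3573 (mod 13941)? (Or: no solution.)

gcd(13941, 2664) = 9  (13941 = 5*2664 + 621, 2664 = 4*621 + 180, 621 = 3*180 + 81, 180 = 2*81 + 18, 81 = 4*18 + 9, 18 = 2*9).
9 divides 3573, so solutions exist.
Back-substituting, 2664*(-696) + 13941*(133) = 9.
So 2664*(-696) ≡ 9 (mod 13941); multiply by 397: y ≡ -276312 (mod 1549).
Smallest nonnegative: y = -276312 mod 1549 = 959.

959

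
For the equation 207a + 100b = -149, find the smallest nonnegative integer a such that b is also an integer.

93

gcd(207, 100):
  207 = 2*100 + 7
  100 = 14*7 + 2
  7 = 3*2 + 1
  2 = 2*1
so gcd(207, 100) = 1.
1 divides -149, so solutions exist.
Back-substitute for Bézout coefficients:
  1 = 7 - 3*2
  ... = 207*(43) + 100*(-89)
Scale by -149/1 = -149: (a₀, b₀) = (-6407, 13261).
General solution: a = -6407 + 100t, b = 13261 - 207t for integer t.
a ≥ 0: smallest is -6407 mod 100 = 93 (at t = 65), with b = -194.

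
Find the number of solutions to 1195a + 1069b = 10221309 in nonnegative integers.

gcd(1195, 1069) = 1.
By Bézout, 1195·(-263) + 1069·(294) = 1.
One solution: (412, 9101).
General: a = 412 + 1069t, b = 9101 - 1195t.
a ≥ 0 ⇒ t ≥ 0; b ≥ 0 ⇒ t ≤ 7. So t ∈ [0, 7]: 8 solutions.

8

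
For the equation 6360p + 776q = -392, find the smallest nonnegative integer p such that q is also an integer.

74

gcd(6360, 776):
  6360 = 8·776 + 152
  776 = 5·152 + 16
  152 = 9·16 + 8
  16 = 2·8
so gcd(6360, 776) = 8.
8 divides -392, so solutions exist.
Back-substitute for Bézout coefficients:
  8 = 152 - 9·16
  ... = 6360·(46) + 776·(-377)
Scale by -392/8 = -49: (p₀, q₀) = (-2254, 18473).
General solution: p = -2254 + 97t, q = 18473 - 795t for integer t.
p ≥ 0: smallest is -2254 mod 97 = 74 (at t = 24), with q = -607.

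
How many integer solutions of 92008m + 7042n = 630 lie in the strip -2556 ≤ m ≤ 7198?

19

gcd(92008, 7042):
  92008 = 13×7042 + 462
  7042 = 15×462 + 112
  462 = 4×112 + 14
  112 = 8×14
so gcd(92008, 7042) = 14.
Back-substitute for Bézout coefficients:
  14 = 462 - 4×112
  ... = 92008×(61) + 7042×(-797)
Scale by 45: particular solution (2745, -35865); reduce m mod 503: (230, -3005).
General solution: m = 230 + 503t, n = -3005 - 6572t for integer t.
-2556 ≤ 230 + 503t ≤ 7198 gives t ∈ [-5, 13], which is 19 values.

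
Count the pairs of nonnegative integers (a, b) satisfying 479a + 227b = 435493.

4

gcd(479, 227) = 1  (479 = 2·227 + 25, 227 = 9·25 + 2, 25 = 12·2 + 1, 2 = 2·1).
Back-substituting, 479·(109) + 227·(-230) = 1.
Scale by 435493: one solution is (47468737, -100163390). Reduce a mod 227: (86, 1737).
General: a = 86 + 227t, b = 1737 - 479t.
a ≥ 0 ⇒ t ≥ 0; b ≥ 0 ⇒ t ≤ 3. So t ∈ [0, 3]: 4 solutions.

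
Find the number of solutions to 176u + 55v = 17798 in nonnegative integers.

gcd(176, 55):
  176 = 3*55 + 11
  55 = 5*11
so gcd(176, 55) = 11.
Back-substitute for Bézout coefficients:
  11 = 176 - 3*55
  ... = 176*(1) + 55*(-3)
Scale by 1618: one solution is (1618, -4854). Reduce u mod 5: (3, 314).
General: u = 3 + 5t, v = 314 - 16t.
u ≥ 0 ⇒ t ≥ 0; v ≥ 0 ⇒ t ≤ 19. So t ∈ [0, 19]: 20 solutions.

20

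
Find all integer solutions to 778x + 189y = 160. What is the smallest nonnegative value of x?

gcd(778, 189):
  778 = 4·189 + 22
  189 = 8·22 + 13
  22 = 1·13 + 9
  13 = 1·9 + 4
  9 = 2·4 + 1
  4 = 4·1
so gcd(778, 189) = 1.
1 divides 160, so solutions exist.
Back-substitute for Bézout coefficients:
  1 = 9 - 2·4
  ... = 778·(43) + 189·(-177)
Scale by 160/1 = 160: (x₀, y₀) = (6880, -28320).
General solution: x = 6880 + 189t, y = -28320 - 778t for integer t.
x ≥ 0: smallest is 6880 mod 189 = 76 (at t = -36), with y = -312.

76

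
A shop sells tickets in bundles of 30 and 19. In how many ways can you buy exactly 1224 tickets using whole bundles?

Need nonnegative integers with 30j + 19k = 1224.
gcd(30, 19) = 1, and 30·(7) + 19·(-11) = 1.
So (j₀, k₀) = (8568, -13464); general j = 8568 + 19t, k = -13464 - 30t.
j ≥ 0 ⇒ t ≥ -450; k ≥ 0 ⇒ t ≤ -449. That's 2 values of t.

2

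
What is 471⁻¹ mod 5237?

3647

gcd(5237, 471) = 1  (5237 = 11*471 + 56, 471 = 8*56 + 23, 56 = 2*23 + 10, 23 = 2*10 + 3, 10 = 3*3 + 1, 3 = 3*1).
Back-substituting, 471*(-1590) + 5237*(143) = 1.
So 471*-1590 ≡ 1 (mod 5237), and -1590 mod 5237 = 3647.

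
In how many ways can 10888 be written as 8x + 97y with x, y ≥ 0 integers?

15

gcd(97, 8):
  97 = 12*8 + 1
  8 = 8*1
so gcd(97, 8) = 1.
Back-substitute for Bézout coefficients:
  1 = 97 - 12*8
  ... = 8*(-12) + 97*(1)
Scale by 10888: one solution is (-130656, 10888). Reduce x mod 97: (3, 112).
General: x = 3 + 97t, y = 112 - 8t.
x ≥ 0 ⇒ t ≥ 0; y ≥ 0 ⇒ t ≤ 14. So t ∈ [0, 14]: 15 solutions.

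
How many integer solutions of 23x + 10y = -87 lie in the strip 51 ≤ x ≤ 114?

7

gcd(23, 10) = 1  (23 = 2·10 + 3, 10 = 3·3 + 1, 3 = 3·1).
Back-substituting, 23·(-3) + 10·(7) = 1.
Scale by -87: particular solution (261, -609); reduce x mod 10: (1, -11).
General solution: x = 1 + 10t, y = -11 - 23t for integer t.
51 ≤ 1 + 10t ≤ 114 gives t ∈ [5, 11], which is 7 values.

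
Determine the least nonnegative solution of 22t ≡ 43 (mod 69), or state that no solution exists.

49

gcd(69, 22):
  69 = 3*22 + 3
  22 = 7*3 + 1
  3 = 3*1
so gcd(69, 22) = 1.
1 divides 43, so solutions exist.
Back-substitute for Bézout coefficients:
  1 = 22 - 7*3
  ... = 22*(22) + 69*(-7)
So 22*(22) ≡ 1 (mod 69); multiply by 43: t ≡ 946 (mod 69).
Smallest nonnegative: t = 946 mod 69 = 49.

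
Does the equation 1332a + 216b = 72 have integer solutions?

gcd(1332, 216) = 36  (1332 = 6*216 + 36, 216 = 6*36).
36 divides 72, so integer solutions exist.

yes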